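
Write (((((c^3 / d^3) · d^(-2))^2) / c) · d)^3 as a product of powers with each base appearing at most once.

c^15d^(-27)

(((((c^3 / d^3) · d^(-2))^2) / c) · d)^3
= (((((c^3 / d^3) · d^(-2))^2) / c)^3) · (d^3)    [power of a product]
= (((((c^3 / d^3) · d^(-2))^2)^3) / (c^3)) · (d^3)    [power of a quotient]
= ((((c^3 / d^3) · d^(-2))^6) / (c^3)) · (d^3)    [power of a power]
= ((((c^3 / d^3)^6) · ((d^(-2))^6)) / (c^3)) · (d^3)    [power of a product]
= (((((c^3)^6) / ((d^3)^6)) · ((d^(-2))^6)) / (c^3)) · (d^3)    [power of a quotient]
= (((c^18 / ((d^3)^6)) · ((d^(-2))^6)) / (c^3)) · (d^3)    [power of a power]
= (((c^18 / d^18) · ((d^(-2))^6)) / (c^3)) · (d^3)    [power of a power]
= (((c^18 / d^18) · d^(-12)) / (c^3)) · (d^3)    [power of a power]
= c^15d^(-27)    [quotient of powers; product of powers]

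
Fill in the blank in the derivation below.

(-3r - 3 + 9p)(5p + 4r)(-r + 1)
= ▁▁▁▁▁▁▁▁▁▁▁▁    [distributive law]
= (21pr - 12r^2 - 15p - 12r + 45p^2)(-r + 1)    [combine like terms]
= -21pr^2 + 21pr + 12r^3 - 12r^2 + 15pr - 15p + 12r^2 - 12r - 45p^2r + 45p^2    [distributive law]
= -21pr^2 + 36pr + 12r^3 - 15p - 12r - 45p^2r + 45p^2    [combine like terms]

By distributive law:

(-15pr - 12r^2 - 15p - 12r + 45p^2 + 36pr)(-r + 1)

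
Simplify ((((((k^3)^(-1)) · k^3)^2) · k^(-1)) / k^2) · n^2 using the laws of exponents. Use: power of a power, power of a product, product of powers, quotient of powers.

((((((k^3)^(-1)) · k^3)^2) · k^(-1)) / k^2) · n^2
= ((((((k^3)^(-1))^2) · ((k^3)^2)) · k^(-1)) / k^2) · n^2    [power of a product]
= (((((k^3)^(-2)) · ((k^3)^2)) · k^(-1)) / k^2) · n^2    [power of a power]
= ((((k^(-6)) · ((k^3)^2)) · k^(-1)) / k^2) · n^2    [power of a power]
= (((k^(-6) · k^6) · k^(-1)) / k^2) · n^2    [power of a power]
= ((k^0 · k^(-1)) / k^2) · n^2    [product of powers]
= (k^(-1) / k^2) · n^2    [product of powers]
= k^(-3) · n^2    [quotient of powers]
= k^(-3)n^2    [rearrange]

k^(-3)n^2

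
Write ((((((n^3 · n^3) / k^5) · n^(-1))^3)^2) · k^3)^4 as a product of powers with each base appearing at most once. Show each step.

k^(-108)n^120

((((((n^3 · n^3) / k^5) · n^(-1))^3)^2) · k^3)^4
= ((((((n^3 · n^3) / k^5) · n^(-1))^3)^2)^4) · ((k^3)^4)    [power of a product]
= (((((n^3 · n^3) / k^5) · n^(-1))^3)^8) · ((k^3)^4)    [power of a power]
= ((((n^3 · n^3) / k^5) · n^(-1))^24) · ((k^3)^4)    [power of a power]
= ((((n^3 · n^3) / k^5)^24) · ((n^(-1))^24)) · ((k^3)^4)    [power of a product]
= ((((n^3 · n^3)^24) / ((k^5)^24)) · ((n^(-1))^24)) · ((k^3)^4)    [power of a quotient]
= (((((n^3)^24) · ((n^3)^24)) / ((k^5)^24)) · ((n^(-1))^24)) · ((k^3)^4)    [power of a product]
= (((n^72 · ((n^3)^24)) / ((k^5)^24)) · ((n^(-1))^24)) · ((k^3)^4)    [power of a power]
= (((n^72 · n^72) / ((k^5)^24)) · ((n^(-1))^24)) · ((k^3)^4)    [power of a power]
= ((n^144 / ((k^5)^24)) · ((n^(-1))^24)) · ((k^3)^4)    [product of powers]
= ((n^144 / k^120) · ((n^(-1))^24)) · ((k^3)^4)    [power of a power]
= ((n^144 / k^120) · n^(-24)) · ((k^3)^4)    [power of a power]
= ((n^144 / k^120) · n^(-24)) · k^12    [power of a power]
= k^(-108)n^120    [quotient of powers; product of powers]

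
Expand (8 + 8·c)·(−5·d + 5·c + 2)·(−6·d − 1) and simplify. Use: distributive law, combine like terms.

(8 + 8·c)·(−5·d + 5·c + 2)·(−6·d − 1)
= (−40·d + 40·c + 16 − 40·c·d + 40·c² + 16·c)·(−6·d − 1)    [distributive law]
= (−40·d + 56·c + 16 − 40·c·d + 40·c²)·(−6·d − 1)    [combine like terms]
= 240·d² + 40·d − 336·c·d − 56·c − 96·d − 16 + 240·c·d² + 40·c·d − 240·c²·d − 40·c²    [distributive law]
= 240·d² − 56·d − 296·c·d − 56·c − 16 + 240·c·d² − 240·c²·d − 40·c²    [combine like terms]

240·d² − 56·d − 296·c·d − 56·c − 16 + 240·c·d² − 240·c²·d − 40·c²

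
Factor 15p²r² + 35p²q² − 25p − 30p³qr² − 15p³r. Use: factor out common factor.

15p²r² + 35p²q² − 25p − 30p³qr² − 15p³r
= 5(3p²r² + 7p²q² − 5p − 6p³qr² − 3p³r)    [factor out 5]
= 5p(3pr² + 7pq² − 5 − 6p²qr² − 3p²r)    [factor out p]

5p(3pr² + 7pq² − 5 − 6p²qr² − 3p²r)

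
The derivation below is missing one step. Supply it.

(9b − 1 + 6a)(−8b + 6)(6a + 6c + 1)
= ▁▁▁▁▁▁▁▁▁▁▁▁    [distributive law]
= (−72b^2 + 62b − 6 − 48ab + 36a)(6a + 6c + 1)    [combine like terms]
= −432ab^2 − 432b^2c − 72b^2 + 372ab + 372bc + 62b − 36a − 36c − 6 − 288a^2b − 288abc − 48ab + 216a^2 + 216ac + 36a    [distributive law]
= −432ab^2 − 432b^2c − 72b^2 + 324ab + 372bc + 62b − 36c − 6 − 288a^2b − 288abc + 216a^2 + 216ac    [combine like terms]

Applying distributive law to the line above:

(−72b^2 + 54b + 8b − 6 − 48ab + 36a)(6a + 6c + 1)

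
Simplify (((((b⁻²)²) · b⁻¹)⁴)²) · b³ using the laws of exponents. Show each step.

(((((b⁻²)²) · b⁻¹)⁴)²) · b³
= ((((b⁻²)²) · b⁻¹)⁸) · b³    [power of a power]
= ((((b⁻²)²)⁸) · ((b⁻¹)⁸)) · b³    [power of a product]
= (((b⁻²)¹⁶) · ((b⁻¹)⁸)) · b³    [power of a power]
= (b⁻³² · ((b⁻¹)⁸)) · b³    [power of a power]
= (b⁻³² · b⁻⁸) · b³    [power of a power]
= b⁻⁴⁰ · b³    [product of powers]
= b⁻³⁷    [product of powers]

b⁻³⁷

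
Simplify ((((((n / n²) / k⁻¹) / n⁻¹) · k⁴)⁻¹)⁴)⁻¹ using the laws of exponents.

k²⁰

((((((n / n²) / k⁻¹) / n⁻¹) · k⁴)⁻¹)⁴)⁻¹
= (((((n / n²) / k⁻¹) / n⁻¹) · k⁴)⁻¹)⁻⁴    [power of a power]
= ((((n / n²) / k⁻¹) / n⁻¹) · k⁴)⁴    [power of a power]
= ((((n / n²) / k⁻¹) / n⁻¹)⁴) · ((k⁴)⁴)    [power of a product]
= ((((n / n²) / k⁻¹)⁴) / ((n⁻¹)⁴)) · ((k⁴)⁴)    [power of a quotient]
= ((((n / n²)⁴) / ((k⁻¹)⁴)) / ((n⁻¹)⁴)) · ((k⁴)⁴)    [power of a quotient]
= ((((n⁴) / ((n²)⁴)) / ((k⁻¹)⁴)) / ((n⁻¹)⁴)) · ((k⁴)⁴)    [power of a quotient]
= (((n⁴ / n⁸) / ((k⁻¹)⁴)) / ((n⁻¹)⁴)) · ((k⁴)⁴)    [power of a power]
= ((n⁻⁴ / ((k⁻¹)⁴)) / ((n⁻¹)⁴)) · ((k⁴)⁴)    [quotient of powers]
= ((n⁻⁴ / k⁻⁴) / ((n⁻¹)⁴)) · ((k⁴)⁴)    [power of a power]
= ((n⁻⁴ / k⁻⁴) / n⁻⁴) · ((k⁴)⁴)    [power of a power]
= ((n⁻⁴ / k⁻⁴) / n⁻⁴) · k¹⁶    [power of a power]
= k²⁰    [quotient of powers]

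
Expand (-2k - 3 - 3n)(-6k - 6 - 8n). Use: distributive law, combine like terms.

(-2k - 3 - 3n)(-6k - 6 - 8n)
= 12k^2 + 12k + 16kn + 18k + 18 + 24n + 18kn + 18n + 24n^2    [distributive law]
= 12k^2 + 30k + 34kn + 18 + 42n + 24n^2    [combine like terms]

12k^2 + 30k + 34kn + 18 + 42n + 24n^2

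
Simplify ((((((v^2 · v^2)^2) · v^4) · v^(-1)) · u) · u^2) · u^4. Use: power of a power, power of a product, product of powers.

((((((v^2 · v^2)^2) · v^4) · v^(-1)) · u) · u^2) · u^4
= (((((((v^2)^2) · ((v^2)^2)) · v^4) · v^(-1)) · u) · u^2) · u^4    [power of a product]
= (((((v^4 · ((v^2)^2)) · v^4) · v^(-1)) · u) · u^2) · u^4    [power of a power]
= (((((v^4 · v^4) · v^4) · v^(-1)) · u) · u^2) · u^4    [power of a power]
= ((((v^8 · v^4) · v^(-1)) · u) · u^2) · u^4    [product of powers]
= (((v^12 · v^(-1)) · u) · u^2) · u^4    [product of powers]
= ((v^11 · u) · u^2) · u^4    [product of powers]
= u^7v^11    [product of powers]

u^7v^11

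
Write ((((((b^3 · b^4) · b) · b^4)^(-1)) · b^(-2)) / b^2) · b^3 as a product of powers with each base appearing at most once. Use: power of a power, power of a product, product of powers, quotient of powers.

((((((b^3 · b^4) · b) · b^4)^(-1)) · b^(-2)) / b^2) · b^3
= ((((((b^3 · b^4) · b)^(-1)) · ((b^4)^(-1))) · b^(-2)) / b^2) · b^3    [power of a product]
= ((((((b^3 · b^4)^(-1)) · (b^(-1))) · ((b^4)^(-1))) · b^(-2)) / b^2) · b^3    [power of a product]
= (((((((b^3)^(-1)) · ((b^4)^(-1))) · (b^(-1))) · ((b^4)^(-1))) · b^(-2)) / b^2) · b^3    [power of a product]
= (((((b^(-3) · ((b^4)^(-1))) · (b^(-1))) · ((b^4)^(-1))) · b^(-2)) / b^2) · b^3    [power of a power]
= (((((b^(-3) · b^(-4)) · (b^(-1))) · ((b^4)^(-1))) · b^(-2)) / b^2) · b^3    [power of a power]
= ((((b^(-7) · (b^(-1))) · ((b^4)^(-1))) · b^(-2)) / b^2) · b^3    [product of powers]
= (((b^(-8) · ((b^4)^(-1))) · b^(-2)) / b^2) · b^3    [product of powers]
= (((b^(-8) · b^(-4)) · b^(-2)) / b^2) · b^3    [power of a power]
= ((b^(-12) · b^(-2)) / b^2) · b^3    [product of powers]
= (b^(-14) / b^2) · b^3    [product of powers]
= b^(-16) · b^3    [quotient of powers]
= b^(-13)    [product of powers]

b^(-13)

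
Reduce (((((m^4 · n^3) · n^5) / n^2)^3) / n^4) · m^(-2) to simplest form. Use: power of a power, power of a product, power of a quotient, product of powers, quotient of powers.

(((((m^4 · n^3) · n^5) / n^2)^3) / n^4) · m^(-2)
= (((((m^4 · n^3) · n^5)^3) / ((n^2)^3)) / n^4) · m^(-2)    [power of a quotient]
= (((((m^4 · n^3)^3) · ((n^5)^3)) / ((n^2)^3)) / n^4) · m^(-2)    [power of a product]
= ((((((m^4)^3) · ((n^3)^3)) · ((n^5)^3)) / ((n^2)^3)) / n^4) · m^(-2)    [power of a product]
= ((((m^12 · ((n^3)^3)) · ((n^5)^3)) / ((n^2)^3)) / n^4) · m^(-2)    [power of a power]
= ((((m^12 · n^9) · ((n^5)^3)) / ((n^2)^3)) / n^4) · m^(-2)    [power of a power]
= ((((m^12 · n^9) · n^15) / ((n^2)^3)) / n^4) · m^(-2)    [power of a power]
= ((((m^12 · n^9) · n^15) / n^6) / n^4) · m^(-2)    [power of a power]
= m^10·n^14    [quotient of powers; product of powers]

m^10·n^14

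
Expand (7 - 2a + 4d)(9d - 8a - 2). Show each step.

(7 - 2a + 4d)(9d - 8a - 2)
= 63d - 56a - 14 - 18ad + 16a^2 + 4a + 36d^2 - 32ad - 8d    [distributive law]
= 55d - 52a - 14 - 50ad + 16a^2 + 36d^2    [combine like terms]

55d - 52a - 14 - 50ad + 16a^2 + 36d^2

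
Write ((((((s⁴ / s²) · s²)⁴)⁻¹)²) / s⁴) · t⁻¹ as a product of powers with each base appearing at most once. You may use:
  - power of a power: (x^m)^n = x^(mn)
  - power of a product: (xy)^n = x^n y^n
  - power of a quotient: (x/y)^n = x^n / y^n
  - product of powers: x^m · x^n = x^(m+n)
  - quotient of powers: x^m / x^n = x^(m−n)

((((((s⁴ / s²) · s²)⁴)⁻¹)²) / s⁴) · t⁻¹
= (((((s⁴ / s²) · s²)⁴)⁻²) / s⁴) · t⁻¹    [power of a power]
= ((((s⁴ / s²) · s²)⁻⁸) / s⁴) · t⁻¹    [power of a power]
= ((((s⁴ / s²)⁻⁸) · ((s²)⁻⁸)) / s⁴) · t⁻¹    [power of a product]
= (((((s⁴)⁻⁸) / ((s²)⁻⁸)) · ((s²)⁻⁸)) / s⁴) · t⁻¹    [power of a quotient]
= (((s⁻³² / ((s²)⁻⁸)) · ((s²)⁻⁸)) / s⁴) · t⁻¹    [power of a power]
= (((s⁻³² / s⁻¹⁶) · ((s²)⁻⁸)) / s⁴) · t⁻¹    [power of a power]
= ((s⁻¹⁶ · ((s²)⁻⁸)) / s⁴) · t⁻¹    [quotient of powers]
= ((s⁻¹⁶ · s⁻¹⁶) / s⁴) · t⁻¹    [power of a power]
= (s⁻³² / s⁴) · t⁻¹    [product of powers]
= s⁻³⁶ · t⁻¹    [quotient of powers]
= s⁻³⁶t⁻¹    [rearrange]

s⁻³⁶t⁻¹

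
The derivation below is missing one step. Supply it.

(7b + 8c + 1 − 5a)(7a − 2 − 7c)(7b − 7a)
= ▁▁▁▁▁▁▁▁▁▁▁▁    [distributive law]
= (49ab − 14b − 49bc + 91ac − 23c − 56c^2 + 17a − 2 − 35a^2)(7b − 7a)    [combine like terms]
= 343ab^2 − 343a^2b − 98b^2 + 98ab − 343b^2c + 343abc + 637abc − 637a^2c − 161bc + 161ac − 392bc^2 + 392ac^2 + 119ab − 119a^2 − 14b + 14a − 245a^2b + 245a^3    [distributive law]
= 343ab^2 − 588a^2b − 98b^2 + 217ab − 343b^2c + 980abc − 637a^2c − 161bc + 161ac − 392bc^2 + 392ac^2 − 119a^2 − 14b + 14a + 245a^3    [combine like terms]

After distributive law, the bracketed line is:

(49ab − 14b − 49bc + 56ac − 16c − 56c^2 + 7a − 2 − 7c − 35a^2 + 10a + 35ac)(7b − 7a)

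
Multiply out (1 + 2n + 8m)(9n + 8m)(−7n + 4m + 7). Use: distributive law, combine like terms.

(1 + 2n + 8m)(9n + 8m)(−7n + 4m + 7)
= (9n + 8m + 18n^2 + 16mn + 72mn + 64m^2)(−7n + 4m + 7)    [distributive law]
= (9n + 8m + 18n^2 + 88mn + 64m^2)(−7n + 4m + 7)    [combine like terms]
= −63n^2 + 36mn + 63n − 56mn + 32m^2 + 56m − 126n^3 + 72mn^2 + 126n^2 − 616mn^2 + 352m^2n + 616mn − 448m^2n + 256m^3 + 448m^2    [distributive law]
= 63n^2 + 596mn + 63n + 480m^2 + 56m − 126n^3 − 544mn^2 − 96m^2n + 256m^3    [combine like terms]

63n^2 + 596mn + 63n + 480m^2 + 56m − 126n^3 − 544mn^2 − 96m^2n + 256m^3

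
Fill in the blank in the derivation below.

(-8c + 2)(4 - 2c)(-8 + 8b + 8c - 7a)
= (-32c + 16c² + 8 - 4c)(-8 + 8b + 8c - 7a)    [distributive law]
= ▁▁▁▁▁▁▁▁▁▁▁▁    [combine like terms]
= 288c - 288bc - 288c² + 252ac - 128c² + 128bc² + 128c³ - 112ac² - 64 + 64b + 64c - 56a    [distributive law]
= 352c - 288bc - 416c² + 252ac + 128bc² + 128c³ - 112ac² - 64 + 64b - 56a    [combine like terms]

After combine like terms, the bracketed line is:

(-36c + 16c² + 8)(-8 + 8b + 8c - 7a)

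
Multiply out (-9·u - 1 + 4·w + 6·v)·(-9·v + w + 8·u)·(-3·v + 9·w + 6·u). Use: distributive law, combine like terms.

(-9·u - 1 + 4·w + 6·v)·(-9·v + w + 8·u)·(-3·v + 9·w + 6·u)
= (81·u·v - 9·u·w - 72·u^2 + 9·v - w - 8·u - 36·v·w + 4·w^2 + 32·u·w - 54·v^2 + 6·v·w + 48·u·v)·(-3·v + 9·w + 6·u)    [distributive law]
= (129·u·v + 23·u·w - 72·u^2 + 9·v - w - 8·u - 30·v·w + 4·w^2 - 54·v^2)·(-3·v + 9·w + 6·u)    [combine like terms]
= -387·u·v^2 + 1161·u·v·w + 774·u^2·v - 69·u·v·w + 207·u·w^2 + 138·u^2·w + 216·u^2·v - 648·u^2·w - 432·u^3 - 27·v^2 + 81·v·w + 54·u·v + 3·v·w - 9·w^2 - 6·u·w + 24·u·v - 72·u·w - 48·u^2 + 90·v^2·w - 270·v·w^2 - 180·u·v·w - 12·v·w^2 + 36·w^3 + 24·u·w^2 + 162·v^3 - 486·v^2·w - 324·u·v^2    [distributive law]
= -711·u·v^2 + 912·u·v·w + 990·u^2·v + 231·u·w^2 - 510·u^2·w - 432·u^3 - 27·v^2 + 84·v·w + 78·u·v - 9·w^2 - 78·u·w - 48·u^2 - 396·v^2·w - 282·v·w^2 + 36·w^3 + 162·v^3    [combine like terms]

-711·u·v^2 + 912·u·v·w + 990·u^2·v + 231·u·w^2 - 510·u^2·w - 432·u^3 - 27·v^2 + 84·v·w + 78·u·v - 9·w^2 - 78·u·w - 48·u^2 - 396·v^2·w - 282·v·w^2 + 36·w^3 + 162·v^3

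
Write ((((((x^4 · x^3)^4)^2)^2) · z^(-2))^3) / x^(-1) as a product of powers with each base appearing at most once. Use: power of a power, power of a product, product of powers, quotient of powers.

x^337z^(-6)

((((((x^4 · x^3)^4)^2)^2) · z^(-2))^3) / x^(-1)
= ((((((x^4 · x^3)^4)^2)^2)^3) · ((z^(-2))^3)) / x^(-1)    [power of a product]
= (((((x^4 · x^3)^4)^2)^6) · ((z^(-2))^3)) / x^(-1)    [power of a power]
= ((((x^4 · x^3)^4)^12) · ((z^(-2))^3)) / x^(-1)    [power of a power]
= (((x^4 · x^3)^48) · ((z^(-2))^3)) / x^(-1)    [power of a power]
= ((((x^4)^48) · ((x^3)^48)) · ((z^(-2))^3)) / x^(-1)    [power of a product]
= ((x^192 · ((x^3)^48)) · ((z^(-2))^3)) / x^(-1)    [power of a power]
= ((x^192 · x^144) · ((z^(-2))^3)) / x^(-1)    [power of a power]
= (x^336 · ((z^(-2))^3)) / x^(-1)    [product of powers]
= (x^336 · z^(-6)) / x^(-1)    [power of a power]
= x^337z^(-6)    [quotient of powers]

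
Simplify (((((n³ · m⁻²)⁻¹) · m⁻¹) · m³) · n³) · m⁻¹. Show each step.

(((((n³ · m⁻²)⁻¹) · m⁻¹) · m³) · n³) · m⁻¹
= ((((((n³)⁻¹) · ((m⁻²)⁻¹)) · m⁻¹) · m³) · n³) · m⁻¹    [power of a product]
= ((((n⁻³ · ((m⁻²)⁻¹)) · m⁻¹) · m³) · n³) · m⁻¹    [power of a power]
= ((((n⁻³ · m²) · m⁻¹) · m³) · n³) · m⁻¹    [power of a power]
= m³    [product of powers]

m³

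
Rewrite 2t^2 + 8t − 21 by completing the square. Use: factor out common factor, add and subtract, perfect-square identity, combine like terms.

2(t + 2)^2 − 29

2t^2 + 8t − 21
= 2(t^2 + 4t) − 21    [factor out 2 from the t-terms]
= 2(t^2 + 4t + 4 − 4) − 21    [add and subtract 4 inside the bracket]
= 2(t + 2)^2 − 8 − 21    [perfect-square identity]
= 2(t + 2)^2 − 29    [combine constants]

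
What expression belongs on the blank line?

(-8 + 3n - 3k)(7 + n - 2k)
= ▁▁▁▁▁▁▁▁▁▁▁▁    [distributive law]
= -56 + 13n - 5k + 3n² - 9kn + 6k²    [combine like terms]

After distributive law, the bracketed line is:

-56 - 8n + 16k + 21n + 3n² - 6kn - 21k - 3kn + 6k²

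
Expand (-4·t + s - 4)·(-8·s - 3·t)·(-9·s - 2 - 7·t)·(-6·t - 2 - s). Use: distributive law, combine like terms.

1541·s²·t² + 2432·s²·t - 227·s³·t + 3070·s·t² + 1188·s·t + 1950·s·t³ + 816·t³ + 360·t² + 504·t⁴ + 128·s³ - 72·s⁴ + 608·s² + 128·s + 48·t

(-4·t + s - 4)·(-8·s - 3·t)·(-9·s - 2 - 7·t)·(-6·t - 2 - s)
= (32·s·t + 12·t² - 8·s² - 3·s·t + 32·s + 12·t)·(-9·s - 2 - 7·t)·(-6·t - 2 - s)    [distributive law]
= (29·s·t + 12·t² - 8·s² + 32·s + 12·t)·(-9·s - 2 - 7·t)·(-6·t - 2 - s)    [combine like terms]
= (-261·s²·t - 58·s·t - 203·s·t² - 108·s·t² - 24·t² - 84·t³ + 72·s³ + 16·s² + 56·s²·t - 288·s² - 64·s - 224·s·t - 108·s·t - 24·t - 84·t²)·(-6·t - 2 - s)    [distributive law]
= (-205·s²·t - 390·s·t - 311·s·t² - 108·t² - 84·t³ + 72·s³ - 272·s² - 64·s - 24·t)·(-6·t - 2 - s)    [combine like terms]
= 1230·s²·t² + 410·s²·t + 205·s³·t + 2340·s·t² + 780·s·t + 390·s²·t + 1866·s·t³ + 622·s·t² + 311·s²·t² + 648·t³ + 216·t² + 108·s·t² + 504·t⁴ + 168·t³ + 84·s·t³ - 432·s³·t - 144·s³ - 72·s⁴ + 1632·s²·t + 544·s² + 272·s³ + 384·s·t + 128·s + 64·s² + 144·t² + 48·t + 24·s·t    [distributive law]
= 1541·s²·t² + 2432·s²·t - 227·s³·t + 3070·s·t² + 1188·s·t + 1950·s·t³ + 816·t³ + 360·t² + 504·t⁴ + 128·s³ - 72·s⁴ + 608·s² + 128·s + 48·t    [combine like terms]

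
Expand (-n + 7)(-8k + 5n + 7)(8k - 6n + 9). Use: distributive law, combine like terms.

64k^2n - 88kn^2 + 632kn + 30n^3 - 213n^2 - 42n - 448k^2 - 112k + 441

(-n + 7)(-8k + 5n + 7)(8k - 6n + 9)
= (8kn - 5n^2 - 7n - 56k + 35n + 49)(8k - 6n + 9)    [distributive law]
= (8kn - 5n^2 + 28n - 56k + 49)(8k - 6n + 9)    [combine like terms]
= 64k^2n - 48kn^2 + 72kn - 40kn^2 + 30n^3 - 45n^2 + 224kn - 168n^2 + 252n - 448k^2 + 336kn - 504k + 392k - 294n + 441    [distributive law]
= 64k^2n - 88kn^2 + 632kn + 30n^3 - 213n^2 - 42n - 448k^2 - 112k + 441    [combine like terms]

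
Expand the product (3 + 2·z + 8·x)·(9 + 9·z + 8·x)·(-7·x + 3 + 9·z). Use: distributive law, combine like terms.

99·x + 81 + 378·z + 813·x·z + 459·z^2 - 480·x^2 + 666·x·z^2 + 162·z^3 - 40·x^2·z - 448·x^3

(3 + 2·z + 8·x)·(9 + 9·z + 8·x)·(-7·x + 3 + 9·z)
= (27 + 27·z + 24·x + 18·z + 18·z^2 + 16·x·z + 72·x + 72·x·z + 64·x^2)·(-7·x + 3 + 9·z)    [distributive law]
= (27 + 45·z + 96·x + 18·z^2 + 88·x·z + 64·x^2)·(-7·x + 3 + 9·z)    [combine like terms]
= -189·x + 81 + 243·z - 315·x·z + 135·z + 405·z^2 - 672·x^2 + 288·x + 864·x·z - 126·x·z^2 + 54·z^2 + 162·z^3 - 616·x^2·z + 264·x·z + 792·x·z^2 - 448·x^3 + 192·x^2 + 576·x^2·z    [distributive law]
= 99·x + 81 + 378·z + 813·x·z + 459·z^2 - 480·x^2 + 666·x·z^2 + 162·z^3 - 40·x^2·z - 448·x^3    [combine like terms]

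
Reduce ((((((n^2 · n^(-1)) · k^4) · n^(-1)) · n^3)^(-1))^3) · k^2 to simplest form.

k^(-10)·n^(-9)

((((((n^2 · n^(-1)) · k^4) · n^(-1)) · n^3)^(-1))^3) · k^2
= (((((n^2 · n^(-1)) · k^4) · n^(-1)) · n^3)^(-3)) · k^2    [power of a power]
= (((((n^2 · n^(-1)) · k^4) · n^(-1))^(-3)) · ((n^3)^(-3))) · k^2    [power of a product]
= (((((n^2 · n^(-1)) · k^4)^(-3)) · ((n^(-1))^(-3))) · ((n^3)^(-3))) · k^2    [power of a product]
= (((((n^2 · n^(-1))^(-3)) · ((k^4)^(-3))) · ((n^(-1))^(-3))) · ((n^3)^(-3))) · k^2    [power of a product]
= ((((((n^2)^(-3)) · ((n^(-1))^(-3))) · ((k^4)^(-3))) · ((n^(-1))^(-3))) · ((n^3)^(-3))) · k^2    [power of a product]
= ((((n^(-6) · ((n^(-1))^(-3))) · ((k^4)^(-3))) · ((n^(-1))^(-3))) · ((n^3)^(-3))) · k^2    [power of a power]
= ((((n^(-6) · n^3) · ((k^4)^(-3))) · ((n^(-1))^(-3))) · ((n^3)^(-3))) · k^2    [power of a power]
= (((n^(-3) · ((k^4)^(-3))) · ((n^(-1))^(-3))) · ((n^3)^(-3))) · k^2    [product of powers]
= (((n^(-3) · k^(-12)) · ((n^(-1))^(-3))) · ((n^3)^(-3))) · k^2    [power of a power]
= (((n^(-3) · k^(-12)) · n^3) · ((n^3)^(-3))) · k^2    [power of a power]
= (((n^(-3) · k^(-12)) · n^3) · n^(-9)) · k^2    [power of a power]
= k^(-10)·n^(-9)    [product of powers]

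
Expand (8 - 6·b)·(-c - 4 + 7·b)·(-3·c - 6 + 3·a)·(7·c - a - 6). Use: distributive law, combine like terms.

(8 - 6·b)·(-c - 4 + 7·b)·(-3·c - 6 + 3·a)·(7·c - a - 6)
= (-8·c - 32 + 56·b + 6·b·c + 24·b - 42·b²)·(-3·c - 6 + 3·a)·(7·c - a - 6)    [distributive law]
= (-8·c - 32 + 80·b + 6·b·c - 42·b²)·(-3·c - 6 + 3·a)·(7·c - a - 6)    [combine like terms]
= (24·c² + 48·c - 24·a·c + 96·c + 192 - 96·a - 240·b·c - 480·b + 240·a·b - 18·b·c² - 36·b·c + 18·a·b·c + 126·b²·c + 252·b² - 126·a·b²)·(7·c - a - 6)    [distributive law]
= (24·c² + 144·c - 24·a·c + 192 - 96·a - 276·b·c - 480·b + 240·a·b - 18·b·c² + 18·a·b·c + 126·b²·c + 252·b² - 126·a·b²)·(7·c - a - 6)    [combine like terms]
= 168·c³ - 24·a·c² - 144·c² + 1008·c² - 144·a·c - 864·c - 168·a·c² + 24·a²·c + 144·a·c + 1344·c - 192·a - 1152 - 672·a·c + 96·a² + 576·a - 1932·b·c² + 276·a·b·c + 1656·b·c - 3360·b·c + 480·a·b + 2880·b + 1680·a·b·c - 240·a²·b - 1440·a·b - 126·b·c³ + 18·a·b·c² + 108·b·c² + 126·a·b·c² - 18·a²·b·c - 108·a·b·c + 882·b²·c² - 126·a·b²·c - 756·b²·c + 1764·b²·c - 252·a·b² - 1512·b² - 882·a·b²·c + 126·a²·b² + 756·a·b²    [distributive law]
= 168·c³ - 192·a·c² + 864·c² - 672·a·c + 480·c + 24·a²·c + 384·a - 1152 + 96·a² - 1824·b·c² + 1848·a·b·c - 1704·b·c - 960·a·b + 2880·b - 240·a²·b - 126·b·c³ + 144·a·b·c² - 18·a²·b·c + 882·b²·c² - 1008·a·b²·c + 1008·b²·c + 504·a·b² - 1512·b² + 126·a²·b²    [combine like terms]

168·c³ - 192·a·c² + 864·c² - 672·a·c + 480·c + 24·a²·c + 384·a - 1152 + 96·a² - 1824·b·c² + 1848·a·b·c - 1704·b·c - 960·a·b + 2880·b - 240·a²·b - 126·b·c³ + 144·a·b·c² - 18·a²·b·c + 882·b²·c² - 1008·a·b²·c + 1008·b²·c + 504·a·b² - 1512·b² + 126·a²·b²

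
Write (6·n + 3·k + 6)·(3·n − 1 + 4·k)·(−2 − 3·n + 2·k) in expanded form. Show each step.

−72·n^2 − 54·n^3 − 63·k·n^2 − 6·n − 105·k·n + 30·k^2·n − 54·k + 18·k^2 + 24·k^3 + 12

(6·n + 3·k + 6)·(3·n − 1 + 4·k)·(−2 − 3·n + 2·k)
= (18·n^2 − 6·n + 24·k·n + 9·k·n − 3·k + 12·k^2 + 18·n − 6 + 24·k)·(−2 − 3·n + 2·k)    [distributive law]
= (18·n^2 + 12·n + 33·k·n + 21·k + 12·k^2 − 6)·(−2 − 3·n + 2·k)    [combine like terms]
= −36·n^2 − 54·n^3 + 36·k·n^2 − 24·n − 36·n^2 + 24·k·n − 66·k·n − 99·k·n^2 + 66·k^2·n − 42·k − 63·k·n + 42·k^2 − 24·k^2 − 36·k^2·n + 24·k^3 + 12 + 18·n − 12·k    [distributive law]
= −72·n^2 − 54·n^3 − 63·k·n^2 − 6·n − 105·k·n + 30·k^2·n − 54·k + 18·k^2 + 24·k^3 + 12    [combine like terms]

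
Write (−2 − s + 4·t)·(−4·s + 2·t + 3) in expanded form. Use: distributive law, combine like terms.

5·s + 8·t − 6 + 4·s^2 − 18·s·t + 8·t^2

(−2 − s + 4·t)·(−4·s + 2·t + 3)
= 8·s − 4·t − 6 + 4·s^2 − 2·s·t − 3·s − 16·s·t + 8·t^2 + 12·t    [distributive law]
= 5·s + 8·t − 6 + 4·s^2 − 18·s·t + 8·t^2    [combine like terms]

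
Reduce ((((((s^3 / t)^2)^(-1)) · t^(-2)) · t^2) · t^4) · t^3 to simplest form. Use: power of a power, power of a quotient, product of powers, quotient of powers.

((((((s^3 / t)^2)^(-1)) · t^(-2)) · t^2) · t^4) · t^3
= (((((s^3 / t)^(-2)) · t^(-2)) · t^2) · t^4) · t^3    [power of a power]
= ((((((s^3)^(-2)) / (t^(-2))) · t^(-2)) · t^2) · t^4) · t^3    [power of a quotient]
= ((((s^(-6) / (t^(-2))) · t^(-2)) · t^2) · t^4) · t^3    [power of a power]
= s^(-6)t^9    [quotient of powers; product of powers]

s^(-6)t^9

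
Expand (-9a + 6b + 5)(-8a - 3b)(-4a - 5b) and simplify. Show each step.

(-9a + 6b + 5)(-8a - 3b)(-4a - 5b)
= (72a² + 27ab - 48ab - 18b² - 40a - 15b)(-4a - 5b)    [distributive law]
= (72a² - 21ab - 18b² - 40a - 15b)(-4a - 5b)    [combine like terms]
= -288a³ - 360a²b + 84a²b + 105ab² + 72ab² + 90b³ + 160a² + 200ab + 60ab + 75b²    [distributive law]
= -288a³ - 276a²b + 177ab² + 90b³ + 160a² + 260ab + 75b²    [combine like terms]

-288a³ - 276a²b + 177ab² + 90b³ + 160a² + 260ab + 75b²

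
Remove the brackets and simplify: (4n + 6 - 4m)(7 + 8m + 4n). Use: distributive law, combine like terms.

(4n + 6 - 4m)(7 + 8m + 4n)
= 28n + 32mn + 16n^2 + 42 + 48m + 24n - 28m - 32m^2 - 16mn    [distributive law]
= 52n + 16mn + 16n^2 + 42 + 20m - 32m^2    [combine like terms]

52n + 16mn + 16n^2 + 42 + 20m - 32m^2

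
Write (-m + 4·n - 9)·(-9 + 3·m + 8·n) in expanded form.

-18·m - 3·m^2 + 4·m·n - 108·n + 32·n^2 + 81

(-m + 4·n - 9)·(-9 + 3·m + 8·n)
= 9·m - 3·m^2 - 8·m·n - 36·n + 12·m·n + 32·n^2 + 81 - 27·m - 72·n    [distributive law]
= -18·m - 3·m^2 + 4·m·n - 108·n + 32·n^2 + 81    [combine like terms]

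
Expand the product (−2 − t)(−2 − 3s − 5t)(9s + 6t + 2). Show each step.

48s + 48t + 8 + 54s² + 150st + 82t² + 27s²t + 63st² + 30t³

(−2 − t)(−2 − 3s − 5t)(9s + 6t + 2)
= (4 + 6s + 10t + 2t + 3st + 5t²)(9s + 6t + 2)    [distributive law]
= (4 + 6s + 12t + 3st + 5t²)(9s + 6t + 2)    [combine like terms]
= 36s + 24t + 8 + 54s² + 36st + 12s + 108st + 72t² + 24t + 27s²t + 18st² + 6st + 45st² + 30t³ + 10t²    [distributive law]
= 48s + 48t + 8 + 54s² + 150st + 82t² + 27s²t + 63st² + 30t³    [combine like terms]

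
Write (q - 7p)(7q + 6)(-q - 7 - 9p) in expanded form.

(q - 7p)(7q + 6)(-q - 7 - 9p)
= (7q² + 6q - 49pq - 42p)(-q - 7 - 9p)    [distributive law]
= -7q³ - 49q² - 63pq² - 6q² - 42q - 54pq + 49pq² + 343pq + 441p²q + 42pq + 294p + 378p²    [distributive law]
= -7q³ - 55q² - 14pq² - 42q + 331pq + 441p²q + 294p + 378p²    [combine like terms]

-7q³ - 55q² - 14pq² - 42q + 331pq + 441p²q + 294p + 378p²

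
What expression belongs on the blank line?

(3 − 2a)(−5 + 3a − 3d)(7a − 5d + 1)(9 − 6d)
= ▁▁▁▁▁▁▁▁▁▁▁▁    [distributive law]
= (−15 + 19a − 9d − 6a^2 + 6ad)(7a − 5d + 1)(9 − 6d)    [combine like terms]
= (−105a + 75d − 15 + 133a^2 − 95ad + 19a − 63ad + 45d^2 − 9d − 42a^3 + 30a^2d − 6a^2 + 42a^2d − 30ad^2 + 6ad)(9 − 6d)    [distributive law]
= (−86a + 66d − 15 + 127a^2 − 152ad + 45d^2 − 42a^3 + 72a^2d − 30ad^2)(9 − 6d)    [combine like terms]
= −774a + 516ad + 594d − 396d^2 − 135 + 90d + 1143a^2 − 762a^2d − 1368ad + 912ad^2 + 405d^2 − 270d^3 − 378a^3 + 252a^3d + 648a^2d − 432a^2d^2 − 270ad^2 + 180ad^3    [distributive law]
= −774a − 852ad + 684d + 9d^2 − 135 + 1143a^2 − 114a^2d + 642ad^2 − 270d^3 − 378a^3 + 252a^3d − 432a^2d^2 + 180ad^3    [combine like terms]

By distributive law:

(−15 + 9a − 9d + 10a − 6a^2 + 6ad)(7a − 5d + 1)(9 − 6d)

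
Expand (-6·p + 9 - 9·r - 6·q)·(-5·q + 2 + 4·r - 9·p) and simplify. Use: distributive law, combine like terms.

84·p·q - 93·p + 57·p·r + 54·p² - 57·q + 18 + 18·r + 21·q·r - 36·r² + 30·q²

(-6·p + 9 - 9·r - 6·q)·(-5·q + 2 + 4·r - 9·p)
= 30·p·q - 12·p - 24·p·r + 54·p² - 45·q + 18 + 36·r - 81·p + 45·q·r - 18·r - 36·r² + 81·p·r + 30·q² - 12·q - 24·q·r + 54·p·q    [distributive law]
= 84·p·q - 93·p + 57·p·r + 54·p² - 57·q + 18 + 18·r + 21·q·r - 36·r² + 30·q²    [combine like terms]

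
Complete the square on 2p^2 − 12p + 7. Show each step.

2p^2 − 12p + 7
= 2(p^2 − 6p) + 7    [factor out 2 from the p-terms]
= 2(p^2 − 6p + 9 − 9) + 7    [add and subtract 9 inside the bracket]
= 2(p − 3)^2 − 18 + 7    [perfect-square identity]
= 2(p − 3)^2 − 11    [combine constants]

2(p − 3)^2 − 11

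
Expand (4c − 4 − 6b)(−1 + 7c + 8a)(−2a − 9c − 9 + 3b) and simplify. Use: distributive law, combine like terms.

64ac + 36c² + 252c + 228bc − 344ac² − 252c³ + 462bc² − 64a²c + 612abc + 280a − 36 − 42b + 64a² + 324ab + 18b² − 126b²c + 96a²b − 144ab²

(4c − 4 − 6b)(−1 + 7c + 8a)(−2a − 9c − 9 + 3b)
= (−4c + 28c² + 32ac + 4 − 28c − 32a + 6b − 42bc − 48ab)(−2a − 9c − 9 + 3b)    [distributive law]
= (−32c + 28c² + 32ac + 4 − 32a + 6b − 42bc − 48ab)(−2a − 9c − 9 + 3b)    [combine like terms]
= 64ac + 288c² + 288c − 96bc − 56ac² − 252c³ − 252c² + 84bc² − 64a²c − 288ac² − 288ac + 96abc − 8a − 36c − 36 + 12b + 64a² + 288ac + 288a − 96ab − 12ab − 54bc − 54b + 18b² + 84abc + 378bc² + 378bc − 126b²c + 96a²b + 432abc + 432ab − 144ab²    [distributive law]
= 64ac + 36c² + 252c + 228bc − 344ac² − 252c³ + 462bc² − 64a²c + 612abc + 280a − 36 − 42b + 64a² + 324ab + 18b² − 126b²c + 96a²b − 144ab²    [combine like terms]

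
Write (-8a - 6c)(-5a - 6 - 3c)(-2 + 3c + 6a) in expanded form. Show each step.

208a² + 444a²c + 240a³ - 96a + 252ac + 270ac² - 72c + 72c² + 54c³

(-8a - 6c)(-5a - 6 - 3c)(-2 + 3c + 6a)
= (40a² + 48a + 24ac + 30ac + 36c + 18c²)(-2 + 3c + 6a)    [distributive law]
= (40a² + 48a + 54ac + 36c + 18c²)(-2 + 3c + 6a)    [combine like terms]
= -80a² + 120a²c + 240a³ - 96a + 144ac + 288a² - 108ac + 162ac² + 324a²c - 72c + 108c² + 216ac - 36c² + 54c³ + 108ac²    [distributive law]
= 208a² + 444a²c + 240a³ - 96a + 252ac + 270ac² - 72c + 72c² + 54c³    [combine like terms]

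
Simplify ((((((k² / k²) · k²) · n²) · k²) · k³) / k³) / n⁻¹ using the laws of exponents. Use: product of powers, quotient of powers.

((((((k² / k²) · k²) · n²) · k²) · k³) / k³) / n⁻¹
= (((((k⁰ · k²) · n²) · k²) · k³) / k³) / n⁻¹    [quotient of powers]
= ((((k² · n²) · k²) · k³) / k³) / n⁻¹    [product of powers]
= k⁴·n³    [quotient of powers; product of powers]

k⁴·n³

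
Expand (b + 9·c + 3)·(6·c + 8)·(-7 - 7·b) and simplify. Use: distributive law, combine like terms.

-672·b·c - 42·b^2·c - 224·b - 56·b^2 - 378·c^2 - 378·b·c^2 - 630·c - 168

(b + 9·c + 3)·(6·c + 8)·(-7 - 7·b)
= (6·b·c + 8·b + 54·c^2 + 72·c + 18·c + 24)·(-7 - 7·b)    [distributive law]
= (6·b·c + 8·b + 54·c^2 + 90·c + 24)·(-7 - 7·b)    [combine like terms]
= -42·b·c - 42·b^2·c - 56·b - 56·b^2 - 378·c^2 - 378·b·c^2 - 630·c - 630·b·c - 168 - 168·b    [distributive law]
= -672·b·c - 42·b^2·c - 224·b - 56·b^2 - 378·c^2 - 378·b·c^2 - 630·c - 168    [combine like terms]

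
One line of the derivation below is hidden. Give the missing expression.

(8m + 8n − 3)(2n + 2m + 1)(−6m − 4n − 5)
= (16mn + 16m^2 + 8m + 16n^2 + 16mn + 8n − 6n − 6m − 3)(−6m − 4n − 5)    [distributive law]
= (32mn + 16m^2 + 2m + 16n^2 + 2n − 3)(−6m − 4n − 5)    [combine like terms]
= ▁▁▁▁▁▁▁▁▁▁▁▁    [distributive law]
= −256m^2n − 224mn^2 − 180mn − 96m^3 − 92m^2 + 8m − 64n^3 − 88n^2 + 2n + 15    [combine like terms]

After distributive law, the bracketed line is:

−192m^2n − 128mn^2 − 160mn − 96m^3 − 64m^2n − 80m^2 − 12m^2 − 8mn − 10m − 96mn^2 − 64n^3 − 80n^2 − 12mn − 8n^2 − 10n + 18m + 12n + 15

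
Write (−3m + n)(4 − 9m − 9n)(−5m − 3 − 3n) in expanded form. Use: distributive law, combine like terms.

(−3m + n)(4 − 9m − 9n)(−5m − 3 − 3n)
= (−12m + 27m^2 + 27mn + 4n − 9mn − 9n^2)(−5m − 3 − 3n)    [distributive law]
= (−12m + 27m^2 + 18mn + 4n − 9n^2)(−5m − 3 − 3n)    [combine like terms]
= 60m^2 + 36m + 36mn − 135m^3 − 81m^2 − 81m^2n − 90m^2n − 54mn − 54mn^2 − 20mn − 12n − 12n^2 + 45mn^2 + 27n^2 + 27n^3    [distributive law]
= −21m^2 + 36m − 38mn − 135m^3 − 171m^2n − 9mn^2 − 12n + 15n^2 + 27n^3    [combine like terms]

−21m^2 + 36m − 38mn − 135m^3 − 171m^2n − 9mn^2 − 12n + 15n^2 + 27n^3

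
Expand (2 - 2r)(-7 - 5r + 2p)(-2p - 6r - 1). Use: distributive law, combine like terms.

24p + 80r + 14 - 28pr - 34r^2 - 8p^2 + 4pr^2 - 60r^3 + 8p^2r

(2 - 2r)(-7 - 5r + 2p)(-2p - 6r - 1)
= (-14 - 10r + 4p + 14r + 10r^2 - 4pr)(-2p - 6r - 1)    [distributive law]
= (-14 + 4r + 4p + 10r^2 - 4pr)(-2p - 6r - 1)    [combine like terms]
= 28p + 84r + 14 - 8pr - 24r^2 - 4r - 8p^2 - 24pr - 4p - 20pr^2 - 60r^3 - 10r^2 + 8p^2r + 24pr^2 + 4pr    [distributive law]
= 24p + 80r + 14 - 28pr - 34r^2 - 8p^2 + 4pr^2 - 60r^3 + 8p^2r    [combine like terms]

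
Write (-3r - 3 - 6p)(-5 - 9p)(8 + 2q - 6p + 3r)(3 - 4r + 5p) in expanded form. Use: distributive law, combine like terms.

15r - 525r^2 + 252pr - 30qr - 120qr^2 - 144pqr - 720pr^2 + 1125p^2r - 180r^3 - 216pqr^2 - 162p^2qr - 324pr^3 + 405p^2r^2 + 360 + 1698p + 90q + 492pq + 2100p^2 + 894p^2q - 522p^3 + 540p^3q + 1296p^3r - 1620p^4

(-3r - 3 - 6p)(-5 - 9p)(8 + 2q - 6p + 3r)(3 - 4r + 5p)
= (15r + 27pr + 15 + 27p + 30p + 54p^2)(8 + 2q - 6p + 3r)(3 - 4r + 5p)    [distributive law]
= (15r + 27pr + 15 + 57p + 54p^2)(8 + 2q - 6p + 3r)(3 - 4r + 5p)    [combine like terms]
= (120r + 30qr - 90pr + 45r^2 + 216pr + 54pqr - 162p^2r + 81pr^2 + 120 + 30q - 90p + 45r + 456p + 114pq - 342p^2 + 171pr + 432p^2 + 108p^2q - 324p^3 + 162p^2r)(3 - 4r + 5p)    [distributive law]
= (165r + 30qr + 297pr + 45r^2 + 54pqr + 81pr^2 + 120 + 30q + 366p + 114pq + 90p^2 + 108p^2q - 324p^3)(3 - 4r + 5p)    [combine like terms]
= 495r - 660r^2 + 825pr + 90qr - 120qr^2 + 150pqr + 891pr - 1188pr^2 + 1485p^2r + 135r^2 - 180r^3 + 225pr^2 + 162pqr - 216pqr^2 + 270p^2qr + 243pr^2 - 324pr^3 + 405p^2r^2 + 360 - 480r + 600p + 90q - 120qr + 150pq + 1098p - 1464pr + 1830p^2 + 342pq - 456pqr + 570p^2q + 270p^2 - 360p^2r + 450p^3 + 324p^2q - 432p^2qr + 540p^3q - 972p^3 + 1296p^3r - 1620p^4    [distributive law]
= 15r - 525r^2 + 252pr - 30qr - 120qr^2 - 144pqr - 720pr^2 + 1125p^2r - 180r^3 - 216pqr^2 - 162p^2qr - 324pr^3 + 405p^2r^2 + 360 + 1698p + 90q + 492pq + 2100p^2 + 894p^2q - 522p^3 + 540p^3q + 1296p^3r - 1620p^4    [combine like terms]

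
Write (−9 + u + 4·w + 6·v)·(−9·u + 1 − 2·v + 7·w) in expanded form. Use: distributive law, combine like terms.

(−9 + u + 4·w + 6·v)·(−9·u + 1 − 2·v + 7·w)
= 81·u − 9 + 18·v − 63·w − 9·u^2 + u − 2·u·v + 7·u·w − 36·u·w + 4·w − 8·v·w + 28·w^2 − 54·u·v + 6·v − 12·v^2 + 42·v·w    [distributive law]
= 82·u − 9 + 24·v − 59·w − 9·u^2 − 56·u·v − 29·u·w + 34·v·w + 28·w^2 − 12·v^2    [combine like terms]

82·u − 9 + 24·v − 59·w − 9·u^2 − 56·u·v − 29·u·w + 34·v·w + 28·w^2 − 12·v^2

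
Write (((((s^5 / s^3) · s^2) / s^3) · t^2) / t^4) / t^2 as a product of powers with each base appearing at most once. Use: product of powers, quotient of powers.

(((((s^5 / s^3) · s^2) / s^3) · t^2) / t^4) / t^2
= ((((s^2 · s^2) / s^3) · t^2) / t^4) / t^2    [quotient of powers]
= (((s^4 / s^3) · t^2) / t^4) / t^2    [product of powers]
= ((s · t^2) / t^4) / t^2    [quotient of powers]
= st^(-4)    [quotient of powers; product of powers]

st^(-4)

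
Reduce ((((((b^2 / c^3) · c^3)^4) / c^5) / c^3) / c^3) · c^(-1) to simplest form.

b^8·c^(-12)

((((((b^2 / c^3) · c^3)^4) / c^5) / c^3) / c^3) · c^(-1)
= ((((((b^2 / c^3)^4) · ((c^3)^4)) / c^5) / c^3) / c^3) · c^(-1)    [power of a product]
= (((((((b^2)^4) / ((c^3)^4)) · ((c^3)^4)) / c^5) / c^3) / c^3) · c^(-1)    [power of a quotient]
= (((((b^8 / ((c^3)^4)) · ((c^3)^4)) / c^5) / c^3) / c^3) · c^(-1)    [power of a power]
= (((((b^8 / c^12) · ((c^3)^4)) / c^5) / c^3) / c^3) · c^(-1)    [power of a power]
= (((((b^8 / c^12) · c^12) / c^5) / c^3) / c^3) · c^(-1)    [power of a power]
= b^8·c^(-12)    [quotient of powers; product of powers]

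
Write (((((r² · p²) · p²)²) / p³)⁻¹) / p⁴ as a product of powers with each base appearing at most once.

p⁻⁹r⁻⁴

(((((r² · p²) · p²)²) / p³)⁻¹) / p⁴
= (((((r² · p²) · p²)²)⁻¹) / ((p³)⁻¹)) / p⁴    [power of a quotient]
= ((((r² · p²) · p²)⁻²) / ((p³)⁻¹)) / p⁴    [power of a power]
= ((((r² · p²)⁻²) · ((p²)⁻²)) / ((p³)⁻¹)) / p⁴    [power of a product]
= (((((r²)⁻²) · ((p²)⁻²)) · ((p²)⁻²)) / ((p³)⁻¹)) / p⁴    [power of a product]
= (((r⁻⁴ · ((p²)⁻²)) · ((p²)⁻²)) / ((p³)⁻¹)) / p⁴    [power of a power]
= (((r⁻⁴ · p⁻⁴) · ((p²)⁻²)) / ((p³)⁻¹)) / p⁴    [power of a power]
= (((r⁻⁴ · p⁻⁴) · p⁻⁴) / ((p³)⁻¹)) / p⁴    [power of a power]
= (((r⁻⁴ · p⁻⁴) · p⁻⁴) / p⁻³) / p⁴    [power of a power]
= p⁻⁹r⁻⁴    [quotient of powers; product of powers]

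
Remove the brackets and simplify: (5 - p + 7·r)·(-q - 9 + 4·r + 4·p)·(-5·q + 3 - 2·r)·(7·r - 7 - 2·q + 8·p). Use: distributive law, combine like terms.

(5 - p + 7·r)·(-q - 9 + 4·r + 4·p)·(-5·q + 3 - 2·r)·(7·r - 7 - 2·q + 8·p)
= (-5·q - 45 + 20·r + 20·p + p·q + 9·p - 4·p·r - 4·p^2 - 7·q·r - 63·r + 28·r^2 + 28·p·r)·(-5·q + 3 - 2·r)·(7·r - 7 - 2·q + 8·p)    [distributive law]
= (-5·q - 45 - 43·r + 29·p + p·q + 24·p·r - 4·p^2 - 7·q·r + 28·r^2)·(-5·q + 3 - 2·r)·(7·r - 7 - 2·q + 8·p)    [combine like terms]
= (25·q^2 - 15·q + 10·q·r + 225·q - 135 + 90·r + 215·q·r - 129·r + 86·r^2 - 145·p·q + 87·p - 58·p·r - 5·p·q^2 + 3·p·q - 2·p·q·r - 120·p·q·r + 72·p·r - 48·p·r^2 + 20·p^2·q - 12·p^2 + 8·p^2·r + 35·q^2·r - 21·q·r + 14·q·r^2 - 140·q·r^2 + 84·r^2 - 56·r^3)·(7·r - 7 - 2·q + 8·p)    [distributive law]
= (25·q^2 + 210·q + 204·q·r - 135 - 39·r + 170·r^2 - 142·p·q + 87·p + 14·p·r - 5·p·q^2 - 122·p·q·r - 48·p·r^2 + 20·p^2·q - 12·p^2 + 8·p^2·r + 35·q^2·r - 126·q·r^2 - 56·r^3)·(7·r - 7 - 2·q + 8·p)    [combine like terms]
= 175·q^2·r - 175·q^2 - 50·q^3 + 200·p·q^2 + 1470·q·r - 1470·q - 420·q^2 + 1680·p·q + 1428·q·r^2 - 1428·q·r - 408·q^2·r + 1632·p·q·r - 945·r + 945 + 270·q - 1080·p - 273·r^2 + 273·r + 78·q·r - 312·p·r + 1190·r^3 - 1190·r^2 - 340·q·r^2 + 1360·p·r^2 - 994·p·q·r + 994·p·q + 284·p·q^2 - 1136·p^2·q + 609·p·r - 609·p - 174·p·q + 696·p^2 + 98·p·r^2 - 98·p·r - 28·p·q·r + 112·p^2·r - 35·p·q^2·r + 35·p·q^2 + 10·p·q^3 - 40·p^2·q^2 - 854·p·q·r^2 + 854·p·q·r + 244·p·q^2·r - 976·p^2·q·r - 336·p·r^3 + 336·p·r^2 + 96·p·q·r^2 - 384·p^2·r^2 + 140·p^2·q·r - 140·p^2·q - 40·p^2·q^2 + 160·p^3·q - 84·p^2·r + 84·p^2 + 24·p^2·q - 96·p^3 + 56·p^2·r^2 - 56·p^2·r - 16·p^2·q·r + 64·p^3·r + 245·q^2·r^2 - 245·q^2·r - 70·q^3·r + 280·p·q^2·r - 882·q·r^3 + 882·q·r^2 + 252·q^2·r^2 - 1008·p·q·r^2 - 392·r^4 + 392·r^3 + 112·q·r^3 - 448·p·r^3    [distributive law]
= -478·q^2·r - 595·q^2 - 50·q^3 + 519·p·q^2 + 120·q·r - 1200·q + 2500·p·q + 1970·q·r^2 + 1464·p·q·r - 672·r + 945 - 1689·p - 1463·r^2 + 199·p·r + 1582·r^3 + 1794·p·r^2 - 1252·p^2·q + 780·p^2 - 28·p^2·r + 489·p·q^2·r + 10·p·q^3 - 80·p^2·q^2 - 1766·p·q·r^2 - 852·p^2·q·r - 784·p·r^3 - 328·p^2·r^2 + 160·p^3·q - 96·p^3 + 64·p^3·r + 497·q^2·r^2 - 70·q^3·r - 770·q·r^3 - 392·r^4    [combine like terms]

-478·q^2·r - 595·q^2 - 50·q^3 + 519·p·q^2 + 120·q·r - 1200·q + 2500·p·q + 1970·q·r^2 + 1464·p·q·r - 672·r + 945 - 1689·p - 1463·r^2 + 199·p·r + 1582·r^3 + 1794·p·r^2 - 1252·p^2·q + 780·p^2 - 28·p^2·r + 489·p·q^2·r + 10·p·q^3 - 80·p^2·q^2 - 1766·p·q·r^2 - 852·p^2·q·r - 784·p·r^3 - 328·p^2·r^2 + 160·p^3·q - 96·p^3 + 64·p^3·r + 497·q^2·r^2 - 70·q^3·r - 770·q·r^3 - 392·r^4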